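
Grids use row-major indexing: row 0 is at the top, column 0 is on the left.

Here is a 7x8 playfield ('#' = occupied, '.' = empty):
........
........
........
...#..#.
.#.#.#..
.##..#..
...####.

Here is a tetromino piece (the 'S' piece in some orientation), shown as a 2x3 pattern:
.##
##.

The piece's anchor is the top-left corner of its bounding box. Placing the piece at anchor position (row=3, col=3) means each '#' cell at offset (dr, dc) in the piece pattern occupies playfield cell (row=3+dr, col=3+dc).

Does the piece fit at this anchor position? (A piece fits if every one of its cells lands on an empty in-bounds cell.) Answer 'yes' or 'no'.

Answer: no

Derivation:
Check each piece cell at anchor (3, 3):
  offset (0,1) -> (3,4): empty -> OK
  offset (0,2) -> (3,5): empty -> OK
  offset (1,0) -> (4,3): occupied ('#') -> FAIL
  offset (1,1) -> (4,4): empty -> OK
All cells valid: no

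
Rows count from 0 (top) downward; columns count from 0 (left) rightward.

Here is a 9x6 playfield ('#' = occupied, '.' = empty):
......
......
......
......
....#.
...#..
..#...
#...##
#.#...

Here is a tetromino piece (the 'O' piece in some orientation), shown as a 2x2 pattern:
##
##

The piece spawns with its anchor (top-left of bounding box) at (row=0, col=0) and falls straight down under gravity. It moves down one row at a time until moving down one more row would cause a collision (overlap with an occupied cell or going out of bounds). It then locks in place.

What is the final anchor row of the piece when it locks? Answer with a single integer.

Spawn at (row=0, col=0). Try each row:
  row 0: fits
  row 1: fits
  row 2: fits
  row 3: fits
  row 4: fits
  row 5: fits
  row 6: blocked -> lock at row 5

Answer: 5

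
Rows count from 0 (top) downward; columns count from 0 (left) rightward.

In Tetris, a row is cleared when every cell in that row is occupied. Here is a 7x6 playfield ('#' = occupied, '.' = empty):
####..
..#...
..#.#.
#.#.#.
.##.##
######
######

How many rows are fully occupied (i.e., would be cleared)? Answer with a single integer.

Answer: 2

Derivation:
Check each row:
  row 0: 2 empty cells -> not full
  row 1: 5 empty cells -> not full
  row 2: 4 empty cells -> not full
  row 3: 3 empty cells -> not full
  row 4: 2 empty cells -> not full
  row 5: 0 empty cells -> FULL (clear)
  row 6: 0 empty cells -> FULL (clear)
Total rows cleared: 2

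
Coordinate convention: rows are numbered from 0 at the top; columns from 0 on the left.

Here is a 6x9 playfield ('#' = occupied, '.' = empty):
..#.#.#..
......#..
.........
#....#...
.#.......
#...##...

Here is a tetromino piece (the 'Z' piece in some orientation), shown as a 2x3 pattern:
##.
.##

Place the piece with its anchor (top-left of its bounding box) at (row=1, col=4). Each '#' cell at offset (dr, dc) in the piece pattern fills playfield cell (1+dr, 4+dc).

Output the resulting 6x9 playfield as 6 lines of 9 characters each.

Fill (1+0,4+0) = (1,4)
Fill (1+0,4+1) = (1,5)
Fill (1+1,4+1) = (2,5)
Fill (1+1,4+2) = (2,6)

Answer: ..#.#.#..
....###..
.....##..
#....#...
.#.......
#...##...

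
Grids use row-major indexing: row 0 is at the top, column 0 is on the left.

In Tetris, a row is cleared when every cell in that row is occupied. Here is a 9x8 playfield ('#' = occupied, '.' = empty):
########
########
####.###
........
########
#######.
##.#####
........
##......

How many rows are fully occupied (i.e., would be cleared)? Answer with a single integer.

Check each row:
  row 0: 0 empty cells -> FULL (clear)
  row 1: 0 empty cells -> FULL (clear)
  row 2: 1 empty cell -> not full
  row 3: 8 empty cells -> not full
  row 4: 0 empty cells -> FULL (clear)
  row 5: 1 empty cell -> not full
  row 6: 1 empty cell -> not full
  row 7: 8 empty cells -> not full
  row 8: 6 empty cells -> not full
Total rows cleared: 3

Answer: 3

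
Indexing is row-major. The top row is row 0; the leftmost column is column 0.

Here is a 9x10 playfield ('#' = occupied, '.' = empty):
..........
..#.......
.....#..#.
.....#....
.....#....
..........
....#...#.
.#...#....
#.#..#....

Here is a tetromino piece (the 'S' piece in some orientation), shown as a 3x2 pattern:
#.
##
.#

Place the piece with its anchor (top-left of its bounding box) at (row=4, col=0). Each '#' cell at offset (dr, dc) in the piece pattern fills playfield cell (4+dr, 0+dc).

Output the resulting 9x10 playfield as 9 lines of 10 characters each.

Answer: ..........
..#.......
.....#..#.
.....#....
#....#....
##........
.#..#...#.
.#...#....
#.#..#....

Derivation:
Fill (4+0,0+0) = (4,0)
Fill (4+1,0+0) = (5,0)
Fill (4+1,0+1) = (5,1)
Fill (4+2,0+1) = (6,1)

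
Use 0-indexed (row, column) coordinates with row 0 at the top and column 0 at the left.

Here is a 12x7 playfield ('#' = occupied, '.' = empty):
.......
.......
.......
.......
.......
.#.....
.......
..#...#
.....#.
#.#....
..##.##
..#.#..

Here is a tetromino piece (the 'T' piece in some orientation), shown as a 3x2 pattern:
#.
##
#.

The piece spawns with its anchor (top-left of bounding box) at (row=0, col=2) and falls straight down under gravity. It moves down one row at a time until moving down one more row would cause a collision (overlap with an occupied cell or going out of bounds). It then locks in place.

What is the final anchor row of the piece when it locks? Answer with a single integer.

Answer: 4

Derivation:
Spawn at (row=0, col=2). Try each row:
  row 0: fits
  row 1: fits
  row 2: fits
  row 3: fits
  row 4: fits
  row 5: blocked -> lock at row 4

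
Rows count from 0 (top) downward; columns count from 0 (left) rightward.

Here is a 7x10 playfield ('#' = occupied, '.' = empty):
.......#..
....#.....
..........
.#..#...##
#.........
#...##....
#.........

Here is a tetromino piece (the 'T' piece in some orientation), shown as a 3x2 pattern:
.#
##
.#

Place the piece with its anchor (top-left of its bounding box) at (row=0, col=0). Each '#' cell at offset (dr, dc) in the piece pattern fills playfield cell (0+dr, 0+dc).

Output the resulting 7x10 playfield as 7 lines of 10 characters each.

Answer: .#.....#..
##..#.....
.#........
.#..#...##
#.........
#...##....
#.........

Derivation:
Fill (0+0,0+1) = (0,1)
Fill (0+1,0+0) = (1,0)
Fill (0+1,0+1) = (1,1)
Fill (0+2,0+1) = (2,1)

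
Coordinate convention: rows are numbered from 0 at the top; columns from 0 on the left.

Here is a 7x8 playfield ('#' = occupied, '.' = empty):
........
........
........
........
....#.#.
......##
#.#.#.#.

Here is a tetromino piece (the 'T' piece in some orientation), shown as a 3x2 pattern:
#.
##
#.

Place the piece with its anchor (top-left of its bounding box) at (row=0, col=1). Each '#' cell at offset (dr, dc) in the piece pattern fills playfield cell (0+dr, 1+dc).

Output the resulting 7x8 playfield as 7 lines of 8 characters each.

Fill (0+0,1+0) = (0,1)
Fill (0+1,1+0) = (1,1)
Fill (0+1,1+1) = (1,2)
Fill (0+2,1+0) = (2,1)

Answer: .#......
.##.....
.#......
........
....#.#.
......##
#.#.#.#.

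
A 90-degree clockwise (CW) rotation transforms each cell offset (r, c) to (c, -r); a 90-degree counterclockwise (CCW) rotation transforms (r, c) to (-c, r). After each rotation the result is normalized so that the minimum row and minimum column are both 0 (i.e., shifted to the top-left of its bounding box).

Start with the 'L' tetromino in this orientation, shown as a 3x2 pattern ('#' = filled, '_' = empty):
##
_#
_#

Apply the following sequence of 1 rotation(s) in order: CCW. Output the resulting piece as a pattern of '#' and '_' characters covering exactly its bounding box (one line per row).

Start:
##
_#
_#
After rotation 1 (CCW):
###
#__

Answer: ###
#__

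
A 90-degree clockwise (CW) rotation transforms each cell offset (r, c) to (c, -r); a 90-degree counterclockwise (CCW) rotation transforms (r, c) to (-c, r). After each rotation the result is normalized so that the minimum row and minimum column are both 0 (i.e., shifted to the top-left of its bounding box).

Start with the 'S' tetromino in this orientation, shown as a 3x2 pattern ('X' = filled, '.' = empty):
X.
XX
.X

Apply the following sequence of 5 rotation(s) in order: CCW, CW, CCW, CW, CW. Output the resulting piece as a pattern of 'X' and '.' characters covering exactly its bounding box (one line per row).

Answer: .XX
XX.

Derivation:
Start:
X.
XX
.X
After rotation 1 (CCW):
.XX
XX.
After rotation 2 (CW):
X.
XX
.X
After rotation 3 (CCW):
.XX
XX.
After rotation 4 (CW):
X.
XX
.X
After rotation 5 (CW):
.XX
XX.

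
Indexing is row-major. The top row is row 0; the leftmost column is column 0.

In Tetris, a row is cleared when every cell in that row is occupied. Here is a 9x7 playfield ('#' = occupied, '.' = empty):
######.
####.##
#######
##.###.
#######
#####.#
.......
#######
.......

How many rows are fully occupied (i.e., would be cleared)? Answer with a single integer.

Answer: 3

Derivation:
Check each row:
  row 0: 1 empty cell -> not full
  row 1: 1 empty cell -> not full
  row 2: 0 empty cells -> FULL (clear)
  row 3: 2 empty cells -> not full
  row 4: 0 empty cells -> FULL (clear)
  row 5: 1 empty cell -> not full
  row 6: 7 empty cells -> not full
  row 7: 0 empty cells -> FULL (clear)
  row 8: 7 empty cells -> not full
Total rows cleared: 3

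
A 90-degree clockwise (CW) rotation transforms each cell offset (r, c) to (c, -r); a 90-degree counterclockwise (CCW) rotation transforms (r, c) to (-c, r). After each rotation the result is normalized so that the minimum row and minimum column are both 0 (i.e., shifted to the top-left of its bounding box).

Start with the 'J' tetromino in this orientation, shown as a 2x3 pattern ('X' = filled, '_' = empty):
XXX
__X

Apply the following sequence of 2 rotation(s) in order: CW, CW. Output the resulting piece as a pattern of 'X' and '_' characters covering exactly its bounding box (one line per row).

Answer: X__
XXX

Derivation:
Start:
XXX
__X
After rotation 1 (CW):
_X
_X
XX
After rotation 2 (CW):
X__
XXX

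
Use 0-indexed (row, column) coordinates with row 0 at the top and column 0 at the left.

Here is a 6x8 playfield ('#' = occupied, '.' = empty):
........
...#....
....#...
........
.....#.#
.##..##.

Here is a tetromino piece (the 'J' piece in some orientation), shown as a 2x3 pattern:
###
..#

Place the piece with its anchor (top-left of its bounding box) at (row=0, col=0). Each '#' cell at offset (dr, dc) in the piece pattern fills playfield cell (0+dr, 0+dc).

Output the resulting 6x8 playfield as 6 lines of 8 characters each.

Fill (0+0,0+0) = (0,0)
Fill (0+0,0+1) = (0,1)
Fill (0+0,0+2) = (0,2)
Fill (0+1,0+2) = (1,2)

Answer: ###.....
..##....
....#...
........
.....#.#
.##..##.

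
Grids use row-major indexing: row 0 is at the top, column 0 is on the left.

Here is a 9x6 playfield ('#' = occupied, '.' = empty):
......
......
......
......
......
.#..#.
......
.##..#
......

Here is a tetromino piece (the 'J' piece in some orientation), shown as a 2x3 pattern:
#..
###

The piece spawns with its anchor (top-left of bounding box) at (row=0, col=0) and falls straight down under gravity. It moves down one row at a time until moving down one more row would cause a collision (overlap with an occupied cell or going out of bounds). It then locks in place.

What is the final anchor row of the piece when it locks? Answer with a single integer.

Spawn at (row=0, col=0). Try each row:
  row 0: fits
  row 1: fits
  row 2: fits
  row 3: fits
  row 4: blocked -> lock at row 3

Answer: 3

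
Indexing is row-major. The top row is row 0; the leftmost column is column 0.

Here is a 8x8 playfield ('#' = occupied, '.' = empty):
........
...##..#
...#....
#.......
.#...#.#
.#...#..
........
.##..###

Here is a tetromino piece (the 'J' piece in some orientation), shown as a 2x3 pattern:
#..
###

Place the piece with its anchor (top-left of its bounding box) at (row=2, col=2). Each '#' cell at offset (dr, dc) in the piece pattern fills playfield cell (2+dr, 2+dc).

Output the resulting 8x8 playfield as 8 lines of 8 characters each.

Answer: ........
...##..#
..##....
#.###...
.#...#.#
.#...#..
........
.##..###

Derivation:
Fill (2+0,2+0) = (2,2)
Fill (2+1,2+0) = (3,2)
Fill (2+1,2+1) = (3,3)
Fill (2+1,2+2) = (3,4)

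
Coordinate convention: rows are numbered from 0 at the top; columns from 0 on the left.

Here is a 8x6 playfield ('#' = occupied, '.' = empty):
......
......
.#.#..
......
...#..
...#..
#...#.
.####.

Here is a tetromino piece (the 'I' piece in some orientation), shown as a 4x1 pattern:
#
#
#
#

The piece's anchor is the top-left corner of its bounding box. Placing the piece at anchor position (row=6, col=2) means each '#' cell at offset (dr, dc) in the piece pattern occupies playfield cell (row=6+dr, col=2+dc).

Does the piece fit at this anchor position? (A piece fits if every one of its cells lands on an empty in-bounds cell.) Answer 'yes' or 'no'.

Answer: no

Derivation:
Check each piece cell at anchor (6, 2):
  offset (0,0) -> (6,2): empty -> OK
  offset (1,0) -> (7,2): occupied ('#') -> FAIL
  offset (2,0) -> (8,2): out of bounds -> FAIL
  offset (3,0) -> (9,2): out of bounds -> FAIL
All cells valid: no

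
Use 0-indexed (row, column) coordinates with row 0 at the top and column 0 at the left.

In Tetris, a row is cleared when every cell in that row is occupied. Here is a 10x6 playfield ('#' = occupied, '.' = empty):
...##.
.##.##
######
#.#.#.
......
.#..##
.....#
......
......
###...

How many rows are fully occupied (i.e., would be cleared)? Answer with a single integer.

Check each row:
  row 0: 4 empty cells -> not full
  row 1: 2 empty cells -> not full
  row 2: 0 empty cells -> FULL (clear)
  row 3: 3 empty cells -> not full
  row 4: 6 empty cells -> not full
  row 5: 3 empty cells -> not full
  row 6: 5 empty cells -> not full
  row 7: 6 empty cells -> not full
  row 8: 6 empty cells -> not full
  row 9: 3 empty cells -> not full
Total rows cleared: 1

Answer: 1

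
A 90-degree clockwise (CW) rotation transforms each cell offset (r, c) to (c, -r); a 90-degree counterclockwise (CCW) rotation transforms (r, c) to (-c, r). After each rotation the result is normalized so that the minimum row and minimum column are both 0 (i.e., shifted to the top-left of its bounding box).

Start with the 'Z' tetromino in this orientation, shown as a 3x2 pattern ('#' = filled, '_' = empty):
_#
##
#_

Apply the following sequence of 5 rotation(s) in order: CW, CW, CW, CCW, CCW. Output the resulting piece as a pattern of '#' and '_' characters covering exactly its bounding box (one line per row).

Start:
_#
##
#_
After rotation 1 (CW):
##_
_##
After rotation 2 (CW):
_#
##
#_
After rotation 3 (CW):
##_
_##
After rotation 4 (CCW):
_#
##
#_
After rotation 5 (CCW):
##_
_##

Answer: ##_
_##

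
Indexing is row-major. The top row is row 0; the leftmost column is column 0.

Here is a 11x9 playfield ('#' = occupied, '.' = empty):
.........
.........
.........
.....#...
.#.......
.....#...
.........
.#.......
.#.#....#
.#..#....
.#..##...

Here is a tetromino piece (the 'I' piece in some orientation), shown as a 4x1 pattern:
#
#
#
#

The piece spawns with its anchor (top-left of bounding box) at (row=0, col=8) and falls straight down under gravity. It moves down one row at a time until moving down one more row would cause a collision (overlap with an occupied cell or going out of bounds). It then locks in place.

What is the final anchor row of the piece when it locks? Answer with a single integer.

Answer: 4

Derivation:
Spawn at (row=0, col=8). Try each row:
  row 0: fits
  row 1: fits
  row 2: fits
  row 3: fits
  row 4: fits
  row 5: blocked -> lock at row 4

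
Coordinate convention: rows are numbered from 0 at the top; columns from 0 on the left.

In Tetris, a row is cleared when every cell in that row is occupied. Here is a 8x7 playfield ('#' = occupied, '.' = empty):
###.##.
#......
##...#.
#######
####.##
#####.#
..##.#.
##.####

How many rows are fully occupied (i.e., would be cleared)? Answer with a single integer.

Answer: 1

Derivation:
Check each row:
  row 0: 2 empty cells -> not full
  row 1: 6 empty cells -> not full
  row 2: 4 empty cells -> not full
  row 3: 0 empty cells -> FULL (clear)
  row 4: 1 empty cell -> not full
  row 5: 1 empty cell -> not full
  row 6: 4 empty cells -> not full
  row 7: 1 empty cell -> not full
Total rows cleared: 1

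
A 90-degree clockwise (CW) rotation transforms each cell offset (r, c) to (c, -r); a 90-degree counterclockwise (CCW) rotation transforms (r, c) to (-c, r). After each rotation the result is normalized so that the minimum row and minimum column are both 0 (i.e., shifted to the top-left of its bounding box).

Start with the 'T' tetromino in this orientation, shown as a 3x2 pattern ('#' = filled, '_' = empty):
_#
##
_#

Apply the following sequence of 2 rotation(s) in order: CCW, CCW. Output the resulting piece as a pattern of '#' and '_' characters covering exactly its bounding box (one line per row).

Answer: #_
##
#_

Derivation:
Start:
_#
##
_#
After rotation 1 (CCW):
###
_#_
After rotation 2 (CCW):
#_
##
#_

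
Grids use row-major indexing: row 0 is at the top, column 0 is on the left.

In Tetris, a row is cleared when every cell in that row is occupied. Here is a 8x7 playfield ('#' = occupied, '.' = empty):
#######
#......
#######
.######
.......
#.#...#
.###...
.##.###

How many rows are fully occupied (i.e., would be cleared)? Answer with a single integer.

Answer: 2

Derivation:
Check each row:
  row 0: 0 empty cells -> FULL (clear)
  row 1: 6 empty cells -> not full
  row 2: 0 empty cells -> FULL (clear)
  row 3: 1 empty cell -> not full
  row 4: 7 empty cells -> not full
  row 5: 4 empty cells -> not full
  row 6: 4 empty cells -> not full
  row 7: 2 empty cells -> not full
Total rows cleared: 2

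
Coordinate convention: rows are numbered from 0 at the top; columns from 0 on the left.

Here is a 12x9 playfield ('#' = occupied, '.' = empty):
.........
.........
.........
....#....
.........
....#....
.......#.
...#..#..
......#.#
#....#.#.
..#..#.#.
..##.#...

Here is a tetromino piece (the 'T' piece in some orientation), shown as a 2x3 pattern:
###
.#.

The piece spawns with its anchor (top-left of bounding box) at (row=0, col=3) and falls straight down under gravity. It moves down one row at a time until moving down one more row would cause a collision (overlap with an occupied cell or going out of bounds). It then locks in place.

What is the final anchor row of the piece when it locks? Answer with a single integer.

Spawn at (row=0, col=3). Try each row:
  row 0: fits
  row 1: fits
  row 2: blocked -> lock at row 1

Answer: 1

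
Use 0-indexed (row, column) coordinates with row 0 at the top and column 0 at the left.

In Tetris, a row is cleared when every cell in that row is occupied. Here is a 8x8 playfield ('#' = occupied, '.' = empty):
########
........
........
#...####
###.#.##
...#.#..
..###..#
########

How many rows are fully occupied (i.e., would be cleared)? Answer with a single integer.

Check each row:
  row 0: 0 empty cells -> FULL (clear)
  row 1: 8 empty cells -> not full
  row 2: 8 empty cells -> not full
  row 3: 3 empty cells -> not full
  row 4: 2 empty cells -> not full
  row 5: 6 empty cells -> not full
  row 6: 4 empty cells -> not full
  row 7: 0 empty cells -> FULL (clear)
Total rows cleared: 2

Answer: 2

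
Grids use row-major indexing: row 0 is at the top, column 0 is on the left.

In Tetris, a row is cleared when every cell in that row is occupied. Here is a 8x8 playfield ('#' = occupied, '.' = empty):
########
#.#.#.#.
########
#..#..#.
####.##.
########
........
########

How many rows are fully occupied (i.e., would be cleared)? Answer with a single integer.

Check each row:
  row 0: 0 empty cells -> FULL (clear)
  row 1: 4 empty cells -> not full
  row 2: 0 empty cells -> FULL (clear)
  row 3: 5 empty cells -> not full
  row 4: 2 empty cells -> not full
  row 5: 0 empty cells -> FULL (clear)
  row 6: 8 empty cells -> not full
  row 7: 0 empty cells -> FULL (clear)
Total rows cleared: 4

Answer: 4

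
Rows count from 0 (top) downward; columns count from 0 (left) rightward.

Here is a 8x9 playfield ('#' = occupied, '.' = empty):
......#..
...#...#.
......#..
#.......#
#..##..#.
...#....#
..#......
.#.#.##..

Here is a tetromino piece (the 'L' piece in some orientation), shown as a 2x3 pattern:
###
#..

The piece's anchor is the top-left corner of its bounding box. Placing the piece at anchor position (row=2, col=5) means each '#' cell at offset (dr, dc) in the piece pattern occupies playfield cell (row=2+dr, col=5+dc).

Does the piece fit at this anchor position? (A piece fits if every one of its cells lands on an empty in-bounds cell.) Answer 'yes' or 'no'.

Check each piece cell at anchor (2, 5):
  offset (0,0) -> (2,5): empty -> OK
  offset (0,1) -> (2,6): occupied ('#') -> FAIL
  offset (0,2) -> (2,7): empty -> OK
  offset (1,0) -> (3,5): empty -> OK
All cells valid: no

Answer: no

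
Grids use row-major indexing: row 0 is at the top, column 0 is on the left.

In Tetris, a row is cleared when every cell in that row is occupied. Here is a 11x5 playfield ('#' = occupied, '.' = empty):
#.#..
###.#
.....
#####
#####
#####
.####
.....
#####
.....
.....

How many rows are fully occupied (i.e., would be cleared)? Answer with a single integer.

Check each row:
  row 0: 3 empty cells -> not full
  row 1: 1 empty cell -> not full
  row 2: 5 empty cells -> not full
  row 3: 0 empty cells -> FULL (clear)
  row 4: 0 empty cells -> FULL (clear)
  row 5: 0 empty cells -> FULL (clear)
  row 6: 1 empty cell -> not full
  row 7: 5 empty cells -> not full
  row 8: 0 empty cells -> FULL (clear)
  row 9: 5 empty cells -> not full
  row 10: 5 empty cells -> not full
Total rows cleared: 4

Answer: 4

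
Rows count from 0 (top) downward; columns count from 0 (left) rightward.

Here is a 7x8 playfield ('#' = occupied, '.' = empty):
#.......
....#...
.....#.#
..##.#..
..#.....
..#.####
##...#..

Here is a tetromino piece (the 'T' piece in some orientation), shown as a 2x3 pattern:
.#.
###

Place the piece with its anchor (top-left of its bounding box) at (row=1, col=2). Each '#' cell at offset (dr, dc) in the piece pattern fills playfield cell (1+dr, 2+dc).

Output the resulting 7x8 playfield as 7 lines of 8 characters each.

Fill (1+0,2+1) = (1,3)
Fill (1+1,2+0) = (2,2)
Fill (1+1,2+1) = (2,3)
Fill (1+1,2+2) = (2,4)

Answer: #.......
...##...
..####.#
..##.#..
..#.....
..#.####
##...#..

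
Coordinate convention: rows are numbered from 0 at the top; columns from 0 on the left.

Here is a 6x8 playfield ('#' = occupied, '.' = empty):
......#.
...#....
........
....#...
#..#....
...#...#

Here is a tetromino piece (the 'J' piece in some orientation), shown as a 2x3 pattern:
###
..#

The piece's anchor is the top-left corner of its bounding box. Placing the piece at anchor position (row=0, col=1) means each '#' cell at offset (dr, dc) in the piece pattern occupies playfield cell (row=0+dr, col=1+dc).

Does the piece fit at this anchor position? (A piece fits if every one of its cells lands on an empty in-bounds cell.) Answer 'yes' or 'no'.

Check each piece cell at anchor (0, 1):
  offset (0,0) -> (0,1): empty -> OK
  offset (0,1) -> (0,2): empty -> OK
  offset (0,2) -> (0,3): empty -> OK
  offset (1,2) -> (1,3): occupied ('#') -> FAIL
All cells valid: no

Answer: no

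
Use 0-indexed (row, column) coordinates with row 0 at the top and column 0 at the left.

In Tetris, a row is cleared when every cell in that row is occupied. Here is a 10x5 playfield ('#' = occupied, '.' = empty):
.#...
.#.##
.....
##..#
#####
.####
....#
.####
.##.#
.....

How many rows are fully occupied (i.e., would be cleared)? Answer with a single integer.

Answer: 1

Derivation:
Check each row:
  row 0: 4 empty cells -> not full
  row 1: 2 empty cells -> not full
  row 2: 5 empty cells -> not full
  row 3: 2 empty cells -> not full
  row 4: 0 empty cells -> FULL (clear)
  row 5: 1 empty cell -> not full
  row 6: 4 empty cells -> not full
  row 7: 1 empty cell -> not full
  row 8: 2 empty cells -> not full
  row 9: 5 empty cells -> not full
Total rows cleared: 1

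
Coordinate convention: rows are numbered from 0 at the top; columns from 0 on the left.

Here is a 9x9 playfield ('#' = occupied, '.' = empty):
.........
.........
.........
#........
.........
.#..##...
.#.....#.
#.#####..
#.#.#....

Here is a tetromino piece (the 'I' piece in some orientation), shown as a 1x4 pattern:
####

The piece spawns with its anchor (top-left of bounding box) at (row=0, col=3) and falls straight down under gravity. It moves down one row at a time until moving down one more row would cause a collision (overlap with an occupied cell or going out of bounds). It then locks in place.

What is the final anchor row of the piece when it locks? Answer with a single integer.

Spawn at (row=0, col=3). Try each row:
  row 0: fits
  row 1: fits
  row 2: fits
  row 3: fits
  row 4: fits
  row 5: blocked -> lock at row 4

Answer: 4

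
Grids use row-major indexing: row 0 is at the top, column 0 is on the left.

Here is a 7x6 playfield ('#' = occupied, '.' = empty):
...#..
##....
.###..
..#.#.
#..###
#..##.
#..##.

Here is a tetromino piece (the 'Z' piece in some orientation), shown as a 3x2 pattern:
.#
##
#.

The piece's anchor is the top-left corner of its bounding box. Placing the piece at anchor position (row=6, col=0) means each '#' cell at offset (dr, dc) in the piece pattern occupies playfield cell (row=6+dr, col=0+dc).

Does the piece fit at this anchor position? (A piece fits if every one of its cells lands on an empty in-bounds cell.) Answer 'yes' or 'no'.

Check each piece cell at anchor (6, 0):
  offset (0,1) -> (6,1): empty -> OK
  offset (1,0) -> (7,0): out of bounds -> FAIL
  offset (1,1) -> (7,1): out of bounds -> FAIL
  offset (2,0) -> (8,0): out of bounds -> FAIL
All cells valid: no

Answer: no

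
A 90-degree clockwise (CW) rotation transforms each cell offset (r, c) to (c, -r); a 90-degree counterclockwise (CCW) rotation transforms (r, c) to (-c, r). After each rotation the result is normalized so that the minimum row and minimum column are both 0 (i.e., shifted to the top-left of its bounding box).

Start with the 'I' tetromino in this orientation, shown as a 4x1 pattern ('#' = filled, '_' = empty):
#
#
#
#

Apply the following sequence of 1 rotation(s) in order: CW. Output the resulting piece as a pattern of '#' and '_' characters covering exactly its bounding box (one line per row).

Start:
#
#
#
#
After rotation 1 (CW):
####

Answer: ####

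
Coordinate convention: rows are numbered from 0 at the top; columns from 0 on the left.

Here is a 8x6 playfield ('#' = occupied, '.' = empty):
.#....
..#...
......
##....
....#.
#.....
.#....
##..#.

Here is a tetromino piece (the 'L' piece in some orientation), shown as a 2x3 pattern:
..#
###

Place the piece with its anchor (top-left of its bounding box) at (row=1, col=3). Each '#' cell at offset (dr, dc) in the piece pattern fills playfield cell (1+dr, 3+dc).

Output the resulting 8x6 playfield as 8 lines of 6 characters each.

Fill (1+0,3+2) = (1,5)
Fill (1+1,3+0) = (2,3)
Fill (1+1,3+1) = (2,4)
Fill (1+1,3+2) = (2,5)

Answer: .#....
..#..#
...###
##....
....#.
#.....
.#....
##..#.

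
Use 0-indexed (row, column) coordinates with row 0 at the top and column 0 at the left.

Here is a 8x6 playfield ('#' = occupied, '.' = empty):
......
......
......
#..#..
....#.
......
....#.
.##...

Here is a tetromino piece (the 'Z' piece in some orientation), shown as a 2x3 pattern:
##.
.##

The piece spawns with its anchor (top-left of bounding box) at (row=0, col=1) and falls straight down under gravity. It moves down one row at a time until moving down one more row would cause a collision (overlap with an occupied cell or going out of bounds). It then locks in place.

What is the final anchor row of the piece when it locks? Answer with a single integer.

Answer: 1

Derivation:
Spawn at (row=0, col=1). Try each row:
  row 0: fits
  row 1: fits
  row 2: blocked -> lock at row 1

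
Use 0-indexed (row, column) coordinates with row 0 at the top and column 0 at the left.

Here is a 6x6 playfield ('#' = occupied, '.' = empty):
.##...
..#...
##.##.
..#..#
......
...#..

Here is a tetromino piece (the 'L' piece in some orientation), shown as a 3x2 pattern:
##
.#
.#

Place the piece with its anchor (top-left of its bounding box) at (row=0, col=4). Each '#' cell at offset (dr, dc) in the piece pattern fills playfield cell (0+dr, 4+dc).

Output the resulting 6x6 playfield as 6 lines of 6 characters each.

Fill (0+0,4+0) = (0,4)
Fill (0+0,4+1) = (0,5)
Fill (0+1,4+1) = (1,5)
Fill (0+2,4+1) = (2,5)

Answer: .##.##
..#..#
##.###
..#..#
......
...#..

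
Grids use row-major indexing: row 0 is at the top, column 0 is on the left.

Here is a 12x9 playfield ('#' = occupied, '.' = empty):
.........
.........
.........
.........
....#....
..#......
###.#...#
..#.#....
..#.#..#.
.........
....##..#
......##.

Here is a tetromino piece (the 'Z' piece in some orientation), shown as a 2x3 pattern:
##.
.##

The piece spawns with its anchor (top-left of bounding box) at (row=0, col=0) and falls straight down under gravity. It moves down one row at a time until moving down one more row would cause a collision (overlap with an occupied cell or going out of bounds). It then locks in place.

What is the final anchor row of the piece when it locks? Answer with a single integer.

Answer: 3

Derivation:
Spawn at (row=0, col=0). Try each row:
  row 0: fits
  row 1: fits
  row 2: fits
  row 3: fits
  row 4: blocked -> lock at row 3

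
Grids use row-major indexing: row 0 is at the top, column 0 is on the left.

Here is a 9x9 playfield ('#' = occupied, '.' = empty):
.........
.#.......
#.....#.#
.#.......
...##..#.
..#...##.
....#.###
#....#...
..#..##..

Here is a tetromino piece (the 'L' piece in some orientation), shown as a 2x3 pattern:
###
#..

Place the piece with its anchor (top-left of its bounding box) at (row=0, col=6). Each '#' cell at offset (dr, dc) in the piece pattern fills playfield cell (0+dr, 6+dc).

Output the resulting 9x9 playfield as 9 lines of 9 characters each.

Answer: ......###
.#....#..
#.....#.#
.#.......
...##..#.
..#...##.
....#.###
#....#...
..#..##..

Derivation:
Fill (0+0,6+0) = (0,6)
Fill (0+0,6+1) = (0,7)
Fill (0+0,6+2) = (0,8)
Fill (0+1,6+0) = (1,6)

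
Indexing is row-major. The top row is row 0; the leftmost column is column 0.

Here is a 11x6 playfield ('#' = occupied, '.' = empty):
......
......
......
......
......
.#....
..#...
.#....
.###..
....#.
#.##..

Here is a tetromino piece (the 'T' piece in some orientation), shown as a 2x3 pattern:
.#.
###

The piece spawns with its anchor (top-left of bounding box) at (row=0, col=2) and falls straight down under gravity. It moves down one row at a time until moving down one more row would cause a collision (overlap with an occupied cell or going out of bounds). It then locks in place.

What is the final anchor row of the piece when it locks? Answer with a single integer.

Spawn at (row=0, col=2). Try each row:
  row 0: fits
  row 1: fits
  row 2: fits
  row 3: fits
  row 4: fits
  row 5: blocked -> lock at row 4

Answer: 4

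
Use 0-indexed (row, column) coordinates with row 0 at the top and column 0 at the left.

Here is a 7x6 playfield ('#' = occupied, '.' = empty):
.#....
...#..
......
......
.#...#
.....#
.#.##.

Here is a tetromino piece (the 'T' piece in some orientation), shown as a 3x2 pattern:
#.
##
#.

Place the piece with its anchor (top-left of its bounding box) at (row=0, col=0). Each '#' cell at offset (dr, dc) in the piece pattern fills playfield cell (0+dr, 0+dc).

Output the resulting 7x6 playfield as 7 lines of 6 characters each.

Answer: ##....
##.#..
#.....
......
.#...#
.....#
.#.##.

Derivation:
Fill (0+0,0+0) = (0,0)
Fill (0+1,0+0) = (1,0)
Fill (0+1,0+1) = (1,1)
Fill (0+2,0+0) = (2,0)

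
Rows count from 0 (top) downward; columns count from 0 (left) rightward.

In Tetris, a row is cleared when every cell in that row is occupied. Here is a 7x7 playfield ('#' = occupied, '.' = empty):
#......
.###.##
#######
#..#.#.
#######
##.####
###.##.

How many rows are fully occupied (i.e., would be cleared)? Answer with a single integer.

Answer: 2

Derivation:
Check each row:
  row 0: 6 empty cells -> not full
  row 1: 2 empty cells -> not full
  row 2: 0 empty cells -> FULL (clear)
  row 3: 4 empty cells -> not full
  row 4: 0 empty cells -> FULL (clear)
  row 5: 1 empty cell -> not full
  row 6: 2 empty cells -> not full
Total rows cleared: 2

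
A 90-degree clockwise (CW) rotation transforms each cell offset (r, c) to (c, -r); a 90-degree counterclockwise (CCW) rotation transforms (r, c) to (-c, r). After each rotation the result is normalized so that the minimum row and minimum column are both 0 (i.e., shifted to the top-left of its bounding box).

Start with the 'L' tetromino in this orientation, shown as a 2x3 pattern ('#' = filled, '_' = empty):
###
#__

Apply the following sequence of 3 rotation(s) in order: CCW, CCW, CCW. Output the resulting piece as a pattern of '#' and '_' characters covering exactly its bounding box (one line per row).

Answer: ##
_#
_#

Derivation:
Start:
###
#__
After rotation 1 (CCW):
#_
#_
##
After rotation 2 (CCW):
__#
###
After rotation 3 (CCW):
##
_#
_#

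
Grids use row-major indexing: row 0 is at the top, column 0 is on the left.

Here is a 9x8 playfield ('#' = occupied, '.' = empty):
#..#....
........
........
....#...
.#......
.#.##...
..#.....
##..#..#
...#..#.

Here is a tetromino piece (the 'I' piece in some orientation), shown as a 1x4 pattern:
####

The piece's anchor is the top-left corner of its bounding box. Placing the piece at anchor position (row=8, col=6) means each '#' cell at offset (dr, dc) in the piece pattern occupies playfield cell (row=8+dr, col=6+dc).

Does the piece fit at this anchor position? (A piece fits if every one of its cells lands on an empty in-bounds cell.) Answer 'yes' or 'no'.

Check each piece cell at anchor (8, 6):
  offset (0,0) -> (8,6): occupied ('#') -> FAIL
  offset (0,1) -> (8,7): empty -> OK
  offset (0,2) -> (8,8): out of bounds -> FAIL
  offset (0,3) -> (8,9): out of bounds -> FAIL
All cells valid: no

Answer: no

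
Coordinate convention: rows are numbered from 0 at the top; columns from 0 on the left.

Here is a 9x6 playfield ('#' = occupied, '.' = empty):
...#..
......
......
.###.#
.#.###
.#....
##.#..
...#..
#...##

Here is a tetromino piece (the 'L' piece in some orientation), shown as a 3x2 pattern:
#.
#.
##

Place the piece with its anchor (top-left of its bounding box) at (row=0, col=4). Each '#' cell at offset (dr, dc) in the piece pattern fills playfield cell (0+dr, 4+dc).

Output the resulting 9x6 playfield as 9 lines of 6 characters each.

Answer: ...##.
....#.
....##
.###.#
.#.###
.#....
##.#..
...#..
#...##

Derivation:
Fill (0+0,4+0) = (0,4)
Fill (0+1,4+0) = (1,4)
Fill (0+2,4+0) = (2,4)
Fill (0+2,4+1) = (2,5)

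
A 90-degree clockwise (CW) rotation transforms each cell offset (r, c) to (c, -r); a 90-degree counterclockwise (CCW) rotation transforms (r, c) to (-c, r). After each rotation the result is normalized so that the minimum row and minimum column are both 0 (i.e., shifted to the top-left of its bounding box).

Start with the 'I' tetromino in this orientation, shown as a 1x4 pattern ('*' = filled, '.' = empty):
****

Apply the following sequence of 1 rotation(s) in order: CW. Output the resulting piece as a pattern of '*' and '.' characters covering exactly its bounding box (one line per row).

Answer: *
*
*
*

Derivation:
Start:
****
After rotation 1 (CW):
*
*
*
*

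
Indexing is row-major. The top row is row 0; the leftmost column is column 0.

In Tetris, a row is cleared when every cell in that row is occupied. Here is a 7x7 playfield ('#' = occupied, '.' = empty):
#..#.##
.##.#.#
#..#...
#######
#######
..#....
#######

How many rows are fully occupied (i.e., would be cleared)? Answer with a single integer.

Answer: 3

Derivation:
Check each row:
  row 0: 3 empty cells -> not full
  row 1: 3 empty cells -> not full
  row 2: 5 empty cells -> not full
  row 3: 0 empty cells -> FULL (clear)
  row 4: 0 empty cells -> FULL (clear)
  row 5: 6 empty cells -> not full
  row 6: 0 empty cells -> FULL (clear)
Total rows cleared: 3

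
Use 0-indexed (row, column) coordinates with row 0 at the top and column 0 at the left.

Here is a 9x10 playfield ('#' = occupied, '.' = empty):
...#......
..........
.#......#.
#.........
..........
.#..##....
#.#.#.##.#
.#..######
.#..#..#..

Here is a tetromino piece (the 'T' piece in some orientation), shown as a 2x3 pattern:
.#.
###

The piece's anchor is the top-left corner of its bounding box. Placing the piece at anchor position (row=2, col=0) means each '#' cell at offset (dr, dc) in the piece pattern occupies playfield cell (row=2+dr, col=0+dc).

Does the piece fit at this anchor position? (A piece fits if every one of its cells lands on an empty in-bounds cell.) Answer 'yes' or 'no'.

Check each piece cell at anchor (2, 0):
  offset (0,1) -> (2,1): occupied ('#') -> FAIL
  offset (1,0) -> (3,0): occupied ('#') -> FAIL
  offset (1,1) -> (3,1): empty -> OK
  offset (1,2) -> (3,2): empty -> OK
All cells valid: no

Answer: no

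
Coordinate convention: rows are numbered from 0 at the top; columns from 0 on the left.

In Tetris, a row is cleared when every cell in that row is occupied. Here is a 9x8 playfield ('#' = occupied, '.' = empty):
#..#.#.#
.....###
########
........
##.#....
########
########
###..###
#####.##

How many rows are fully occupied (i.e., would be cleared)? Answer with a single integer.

Answer: 3

Derivation:
Check each row:
  row 0: 4 empty cells -> not full
  row 1: 5 empty cells -> not full
  row 2: 0 empty cells -> FULL (clear)
  row 3: 8 empty cells -> not full
  row 4: 5 empty cells -> not full
  row 5: 0 empty cells -> FULL (clear)
  row 6: 0 empty cells -> FULL (clear)
  row 7: 2 empty cells -> not full
  row 8: 1 empty cell -> not full
Total rows cleared: 3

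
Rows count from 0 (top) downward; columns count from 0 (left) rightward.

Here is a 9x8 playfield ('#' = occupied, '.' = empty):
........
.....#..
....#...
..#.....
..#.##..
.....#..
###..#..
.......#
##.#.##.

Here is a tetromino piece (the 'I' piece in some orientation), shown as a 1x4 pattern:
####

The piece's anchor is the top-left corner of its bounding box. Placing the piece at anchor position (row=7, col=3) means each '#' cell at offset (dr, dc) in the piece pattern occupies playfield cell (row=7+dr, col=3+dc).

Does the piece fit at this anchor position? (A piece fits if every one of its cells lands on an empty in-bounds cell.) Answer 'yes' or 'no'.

Check each piece cell at anchor (7, 3):
  offset (0,0) -> (7,3): empty -> OK
  offset (0,1) -> (7,4): empty -> OK
  offset (0,2) -> (7,5): empty -> OK
  offset (0,3) -> (7,6): empty -> OK
All cells valid: yes

Answer: yes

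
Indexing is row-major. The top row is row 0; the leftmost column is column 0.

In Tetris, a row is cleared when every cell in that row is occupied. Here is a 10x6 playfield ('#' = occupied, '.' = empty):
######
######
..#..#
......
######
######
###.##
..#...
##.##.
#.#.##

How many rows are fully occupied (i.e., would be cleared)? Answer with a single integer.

Check each row:
  row 0: 0 empty cells -> FULL (clear)
  row 1: 0 empty cells -> FULL (clear)
  row 2: 4 empty cells -> not full
  row 3: 6 empty cells -> not full
  row 4: 0 empty cells -> FULL (clear)
  row 5: 0 empty cells -> FULL (clear)
  row 6: 1 empty cell -> not full
  row 7: 5 empty cells -> not full
  row 8: 2 empty cells -> not full
  row 9: 2 empty cells -> not full
Total rows cleared: 4

Answer: 4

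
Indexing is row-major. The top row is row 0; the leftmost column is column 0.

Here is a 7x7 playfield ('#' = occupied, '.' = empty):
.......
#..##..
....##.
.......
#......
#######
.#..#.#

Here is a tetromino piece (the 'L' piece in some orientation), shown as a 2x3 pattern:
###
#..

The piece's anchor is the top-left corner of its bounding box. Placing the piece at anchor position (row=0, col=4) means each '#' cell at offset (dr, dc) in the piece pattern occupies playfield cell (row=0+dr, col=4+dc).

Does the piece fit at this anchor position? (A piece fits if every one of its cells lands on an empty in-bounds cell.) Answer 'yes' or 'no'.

Check each piece cell at anchor (0, 4):
  offset (0,0) -> (0,4): empty -> OK
  offset (0,1) -> (0,5): empty -> OK
  offset (0,2) -> (0,6): empty -> OK
  offset (1,0) -> (1,4): occupied ('#') -> FAIL
All cells valid: no

Answer: no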